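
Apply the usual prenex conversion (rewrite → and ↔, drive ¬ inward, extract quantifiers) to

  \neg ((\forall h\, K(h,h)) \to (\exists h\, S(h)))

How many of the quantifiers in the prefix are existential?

Rewrite implications/biconditionals: A → B as ¬A ∨ B.
  \neg (\neg (\forall h\, K(h,h)) \lor (\exists h\, S(h)))
Push ¬ through the quantifiers and connectives to reach negation normal form:
  (\forall h\, K(h,h)) \land (\forall h\, \neg S(h))
Standardize variables apart so no two quantifiers bind the same name: h↦z.
  (\forall h\, K(h,h)) \land (\forall z\, \neg S(z))
Extract every quantifier outward, since the variables are now distinct and don't occur free across branches:
  \forall h\, \forall z\, (K(h,h) \land \neg S(z))
The prefix is \forall h \forall z: 2 universal, 0 existential.

0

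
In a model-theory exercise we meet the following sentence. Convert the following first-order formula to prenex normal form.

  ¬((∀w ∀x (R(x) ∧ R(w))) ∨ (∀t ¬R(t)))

∃w ∃x ∃t ((¬R(x) ∨ ¬R(w)) ∧ R(t))

Move each ¬ inward, flipping quantifiers it crosses:
  (∃w ∃x (¬R(x) ∨ ¬R(w))) ∧ (∃t R(t))
All bound variables are already distinct, so no renaming is needed.
Finally move all quantifiers to the prefix:
  ∃w ∃x ∃t ((¬R(x) ∨ ¬R(w)) ∧ R(t))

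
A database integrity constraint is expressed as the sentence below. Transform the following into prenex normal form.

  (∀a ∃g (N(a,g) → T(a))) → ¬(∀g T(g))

First replace A → B with ¬A ∨ B.
  ¬(∀a ∃g (¬N(a,g) ∨ T(a))) ∨ ¬(∀g T(g))
Move each ¬ inward, flipping quantifiers it crosses:
  (∃a ∀g (N(a,g) ∧ ¬T(a))) ∨ (∃g ¬T(g))
Rename bound variables to avoid capture: g↦w.
  (∃a ∀g (N(a,g) ∧ ¬T(a))) ∨ (∃w ¬T(w))
Finally move all quantifiers to the prefix:
  ∃a ∀g ∃w (N(a,g) ∧ ¬T(a) ∨ ¬T(w))

∃a ∀g ∃w (N(a,g) ∧ ¬T(a) ∨ ¬T(w))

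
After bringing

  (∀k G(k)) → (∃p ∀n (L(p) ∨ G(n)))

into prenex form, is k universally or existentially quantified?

First replace A → B with ¬A ∨ B.
  ¬(∀k G(k)) ∨ (∃p ∀n (L(p) ∨ G(n)))
Move each ¬ inward, flipping quantifiers it crosses:
  (∃k ¬G(k)) ∨ (∃p ∀n (L(p) ∨ G(n)))
All bound variables are already distinct, so no renaming is needed.
Pull the quantifiers to the front (each side's bound variable is not free in the other side):
  ∃k ∃p ∀n (¬G(k) ∨ L(p) ∨ G(n))
The quantifier ∀k sits under an odd number of negations (counting the antecedent side of each →), so it flips to ∃k.

existential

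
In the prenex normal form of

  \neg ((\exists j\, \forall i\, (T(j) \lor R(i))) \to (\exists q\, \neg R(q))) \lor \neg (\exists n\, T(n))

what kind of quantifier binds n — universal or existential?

universal

First replace A → B with ¬A ∨ B.
  \neg (\neg (\exists j\, \forall i\, (T(j) \lor R(i))) \lor (\exists q\, \neg R(q))) \lor \neg (\exists n\, T(n))
Drive negations inward (¬∀x A ≡ ∃x ¬A, ¬∃x A ≡ ∀x ¬A, De Morgan for ∧/∨):
  (\exists j\, \forall i\, (T(j) \lor R(i))) \land (\forall q\, R(q)) \lor (\forall n\, \neg T(n))
Finally move all quantifiers to the prefix:
  \exists j\, \forall i\, \forall q\, \forall n\, ((T(j) \lor R(i)) \land R(q) \lor \neg T(n))
The quantifier \exists n sits under an odd number of negations (counting the antecedent side of each →), so it flips to \forall n.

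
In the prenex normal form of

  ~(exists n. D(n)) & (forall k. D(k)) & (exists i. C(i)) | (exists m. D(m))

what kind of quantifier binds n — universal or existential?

universal

Move each ¬ inward, flipping quantifiers it crosses:
  (forall n. ~D(n)) & (forall k. D(k)) & (exists i. C(i)) | (exists m. D(m))
Finally move all quantifiers to the prefix:
  forall n. forall k. exists i. exists m. (~D(n) & D(k) & C(i) | D(m))
The quantifier exists n sits under an odd number of negations, so it flips to forall n.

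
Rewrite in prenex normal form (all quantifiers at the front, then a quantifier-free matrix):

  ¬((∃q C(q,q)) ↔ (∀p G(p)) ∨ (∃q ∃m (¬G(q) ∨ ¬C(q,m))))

Eliminate → and ↔ using ¬ and ∨; A ↔ B as (¬A ∨ B) ∧ (¬B ∨ A).
  ¬((¬(∃q C(q,q)) ∨ (∀p G(p)) ∨ (∃q ∃m (¬G(q) ∨ ¬C(q,m)))) ∧ (¬((∀p G(p)) ∨ (∃q ∃m (¬G(q) ∨ ¬C(q,m)))) ∨ (∃q C(q,q))))
Drive negations inward (¬∀x A ≡ ∃x ¬A, ¬∃x A ≡ ∀x ¬A, De Morgan for ∧/∨):
  (∃q C(q,q)) ∧ (∃p ¬G(p)) ∧ (∀q ∀m (G(q) ∧ C(q,m))) ∨ ((∀p G(p)) ∨ (∃q ∃m (¬G(q) ∨ ¬C(q,m)))) ∧ (∀q ¬C(q,q))
Rename bound variables to avoid capture: q↦x, p↦y1, q↦c, m↦w1, q↦u1.
  (∃q C(q,q)) ∧ (∃p ¬G(p)) ∧ (∀x ∀m (G(x) ∧ C(x,m))) ∨ ((∀y1 G(y1)) ∨ (∃c ∃w1 (¬G(c) ∨ ¬C(c,w1)))) ∧ (∀u1 ¬C(u1,u1))
Extract every quantifier outward, since the variables are now distinct and don't occur free across branches:
  ∃q ∃p ∀x ∀m ∀y1 ∃c ∃w1 ∀u1 (C(q,q) ∧ ¬G(p) ∧ G(x) ∧ C(x,m) ∨ (G(y1) ∨ ¬G(c) ∨ ¬C(c,w1)) ∧ ¬C(u1,u1))

∃q ∃p ∀x ∀m ∀y1 ∃c ∃w1 ∀u1 (C(q,q) ∧ ¬G(p) ∧ G(x) ∧ C(x,m) ∨ (G(y1) ∨ ¬G(c) ∨ ¬C(c,w1)) ∧ ¬C(u1,u1))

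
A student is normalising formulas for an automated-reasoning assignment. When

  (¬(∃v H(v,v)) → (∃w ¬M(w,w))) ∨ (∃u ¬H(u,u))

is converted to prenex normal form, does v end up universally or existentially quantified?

existential

Rewrite implications/biconditionals: A → B as ¬A ∨ B.
  ¬¬(∃v H(v,v)) ∨ (∃w ¬M(w,w)) ∨ (∃u ¬H(u,u))
Push ¬ through the quantifiers and connectives to reach negation normal form:
  (∃v H(v,v)) ∨ (∃w ¬M(w,w)) ∨ (∃u ¬H(u,u))
All bound variables are already distinct, so no renaming is needed.
Finally move all quantifiers to the prefix:
  ∃v ∃w ∃u (H(v,v) ∨ ¬M(w,w) ∨ ¬H(u,u))
The quantifier ∃v sits under an even number of negations (counting the antecedent side of each →), so it remains existential.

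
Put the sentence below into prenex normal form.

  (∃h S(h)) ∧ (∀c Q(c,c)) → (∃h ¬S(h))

Eliminate → and ↔ using ¬ and ∨.
  ¬((∃h S(h)) ∧ (∀c Q(c,c))) ∨ (∃h ¬S(h))
Push ¬ through the quantifiers and connectives to reach negation normal form:
  (∀h ¬S(h)) ∨ (∃c ¬Q(c,c)) ∨ (∃h ¬S(h))
Rename bound variables to avoid capture: h↦b.
  (∀h ¬S(h)) ∨ (∃c ¬Q(c,c)) ∨ (∃b ¬S(b))
Finally move all quantifiers to the prefix:
  ∀h ∃c ∃b (¬S(h) ∨ ¬Q(c,c) ∨ ¬S(b))

∀h ∃c ∃b (¬S(h) ∨ ¬Q(c,c) ∨ ¬S(b))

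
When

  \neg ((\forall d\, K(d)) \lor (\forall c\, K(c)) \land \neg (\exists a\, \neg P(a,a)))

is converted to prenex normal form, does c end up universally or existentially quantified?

existential

Drive negations inward (¬∀x A ≡ ∃x ¬A, ¬∃x A ≡ ∀x ¬A, De Morgan for ∧/∨):
  (\exists d\, \neg K(d)) \land ((\exists c\, \neg K(c)) \lor (\exists a\, \neg P(a,a)))
All bound variables are already distinct, so no renaming is needed.
Extract every quantifier outward, since the variables are now distinct and don't occur free across branches:
  \exists d\, \exists c\, \exists a\, (\neg K(d) \land (\neg K(c) \lor \neg P(a,a)))
The quantifier \forall c sits under an odd number of negations, so it flips to \exists c.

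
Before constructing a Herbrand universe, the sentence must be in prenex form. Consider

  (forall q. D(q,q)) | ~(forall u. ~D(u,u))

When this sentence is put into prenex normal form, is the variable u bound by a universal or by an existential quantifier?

existential

Move each ¬ inward, flipping quantifiers it crosses:
  (forall q. D(q,q)) | (exists u. D(u,u))
Pull the quantifiers to the front (each side's bound variable is not free in the other side):
  forall q. exists u. (D(q,q) | D(u,u))
The quantifier forall u sits under an odd number of negations, so it flips to exists u.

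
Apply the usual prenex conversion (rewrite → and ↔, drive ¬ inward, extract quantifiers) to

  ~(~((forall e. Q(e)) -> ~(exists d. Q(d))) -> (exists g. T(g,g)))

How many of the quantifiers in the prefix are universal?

2

First replace A → B with ¬A ∨ B.
  ~(~~(~(forall e. Q(e)) | ~(exists d. Q(d))) | (exists g. T(g,g)))
Push ¬ through the quantifiers and connectives to reach negation normal form:
  (forall e. Q(e)) & (exists d. Q(d)) & (forall g. ~T(g,g))
Pull the quantifiers to the front (each side's bound variable is not free in the other side):
  forall e. exists d. forall g. (Q(e) & Q(d) & ~T(g,g))
The prefix is forall e exists d forall g: 2 universal, 1 existential.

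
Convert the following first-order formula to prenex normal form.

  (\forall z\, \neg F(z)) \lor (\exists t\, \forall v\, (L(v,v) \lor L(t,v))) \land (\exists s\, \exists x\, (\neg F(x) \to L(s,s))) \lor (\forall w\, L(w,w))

\forall z\, \exists t\, \forall v\, \exists s\, \exists x\, \forall w\, (\neg F(z) \lor (L(v,v) \lor L(t,v)) \land (F(x) \lor L(s,s)) \lor L(w,w))

First replace A → B with ¬A ∨ B.
  (\forall z\, \neg F(z)) \lor (\exists t\, \forall v\, (L(v,v) \lor L(t,v))) \land (\exists s\, \exists x\, (\neg \neg F(x) \lor L(s,s))) \lor (\forall w\, L(w,w))
Move each ¬ inward, flipping quantifiers it crosses:
  (\forall z\, \neg F(z)) \lor (\exists t\, \forall v\, (L(v,v) \lor L(t,v))) \land (\exists s\, \exists x\, (F(x) \lor L(s,s))) \lor (\forall w\, L(w,w))
All bound variables are already distinct, so no renaming is needed.
Pull the quantifiers to the front (each side's bound variable is not free in the other side):
  \forall z\, \exists t\, \forall v\, \exists s\, \exists x\, \forall w\, (\neg F(z) \lor (L(v,v) \lor L(t,v)) \land (F(x) \lor L(s,s)) \lor L(w,w))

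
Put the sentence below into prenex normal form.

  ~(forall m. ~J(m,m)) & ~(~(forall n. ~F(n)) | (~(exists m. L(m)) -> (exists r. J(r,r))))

Rewrite implications/biconditionals: A → B as ¬A ∨ B.
  ~(forall m. ~J(m,m)) & ~(~(forall n. ~F(n)) | ~~(exists m. L(m)) | (exists r. J(r,r)))
Push ¬ through the quantifiers and connectives to reach negation normal form:
  (exists m. J(m,m)) & (forall n. ~F(n)) & (forall m. ~L(m)) & (forall r. ~J(r,r))
Rename bound variables to avoid capture: m↦z1.
  (exists m. J(m,m)) & (forall n. ~F(n)) & (forall z1. ~L(z1)) & (forall r. ~J(r,r))
Finally move all quantifiers to the prefix:
  exists m. forall n. forall z1. forall r. (J(m,m) & ~F(n) & ~L(z1) & ~J(r,r))

exists m. forall n. forall z1. forall r. (J(m,m) & ~F(n) & ~L(z1) & ~J(r,r))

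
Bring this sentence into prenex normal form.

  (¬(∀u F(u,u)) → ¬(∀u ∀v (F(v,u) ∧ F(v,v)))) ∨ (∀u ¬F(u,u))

Eliminate → and ↔ using ¬ and ∨.
  ¬¬(∀u F(u,u)) ∨ ¬(∀u ∀v (F(v,u) ∧ F(v,v))) ∨ (∀u ¬F(u,u))
Push ¬ through the quantifiers and connectives to reach negation normal form:
  (∀u F(u,u)) ∨ (∃u ∃v (¬F(v,u) ∨ ¬F(v,v))) ∨ (∀u ¬F(u,u))
Rename bound variables to avoid capture: u↦x, u↦x1.
  (∀u F(u,u)) ∨ (∃x ∃v (¬F(v,x) ∨ ¬F(v,v))) ∨ (∀x1 ¬F(x1,x1))
Extract every quantifier outward, since the variables are now distinct and don't occur free across branches:
  ∀u ∃x ∃v ∀x1 (F(u,u) ∨ ¬F(v,x) ∨ ¬F(v,v) ∨ ¬F(x1,x1))

∀u ∃x ∃v ∀x1 (F(u,u) ∨ ¬F(v,x) ∨ ¬F(v,v) ∨ ¬F(x1,x1))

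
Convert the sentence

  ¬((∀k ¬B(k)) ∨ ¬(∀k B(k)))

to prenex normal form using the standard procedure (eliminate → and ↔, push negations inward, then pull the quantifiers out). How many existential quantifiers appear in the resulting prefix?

1

Drive negations inward (¬∀x A ≡ ∃x ¬A, ¬∃x A ≡ ∀x ¬A, De Morgan for ∧/∨):
  (∃k B(k)) ∧ (∀k B(k))
Rename bound variables to avoid capture: k↦y.
  (∃k B(k)) ∧ (∀y B(y))
Extract every quantifier outward, since the variables are now distinct and don't occur free across branches:
  ∃k ∀y (B(k) ∧ B(y))
The prefix is ∃k ∀y: 1 universal, 1 existential.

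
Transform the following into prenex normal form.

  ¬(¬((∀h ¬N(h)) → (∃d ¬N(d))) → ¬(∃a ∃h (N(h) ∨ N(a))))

∀h ∀d ∃a ∃q (¬N(h) ∧ N(d) ∧ (N(q) ∨ N(a)))

Eliminate → and ↔ using ¬ and ∨.
  ¬(¬¬(¬(∀h ¬N(h)) ∨ (∃d ¬N(d))) ∨ ¬(∃a ∃h (N(h) ∨ N(a))))
Push ¬ through the quantifiers and connectives to reach negation normal form:
  (∀h ¬N(h)) ∧ (∀d N(d)) ∧ (∃a ∃h (N(h) ∨ N(a)))
Standardize variables apart so no two quantifiers bind the same name: h↦q.
  (∀h ¬N(h)) ∧ (∀d N(d)) ∧ (∃a ∃q (N(q) ∨ N(a)))
Pull the quantifiers to the front (each side's bound variable is not free in the other side):
  ∀h ∀d ∃a ∃q (¬N(h) ∧ N(d) ∧ (N(q) ∨ N(a)))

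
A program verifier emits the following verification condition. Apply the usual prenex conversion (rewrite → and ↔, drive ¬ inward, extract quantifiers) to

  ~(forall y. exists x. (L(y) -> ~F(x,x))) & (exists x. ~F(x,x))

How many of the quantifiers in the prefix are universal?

1

First replace A → B with ¬A ∨ B.
  ~(forall y. exists x. (~L(y) | ~F(x,x))) & (exists x. ~F(x,x))
Drive negations inward (¬∀x A ≡ ∃x ¬A, ¬∃x A ≡ ∀x ¬A, De Morgan for ∧/∨):
  (exists y. forall x. (L(y) & F(x,x))) & (exists x. ~F(x,x))
Rename bound variables to avoid capture: x↦w1.
  (exists y. forall x. (L(y) & F(x,x))) & (exists w1. ~F(w1,w1))
Pull the quantifiers to the front (each side's bound variable is not free in the other side):
  exists y. forall x. exists w1. (L(y) & F(x,x) & ~F(w1,w1))
The prefix is exists y forall x exists w1: 1 universal, 2 existential.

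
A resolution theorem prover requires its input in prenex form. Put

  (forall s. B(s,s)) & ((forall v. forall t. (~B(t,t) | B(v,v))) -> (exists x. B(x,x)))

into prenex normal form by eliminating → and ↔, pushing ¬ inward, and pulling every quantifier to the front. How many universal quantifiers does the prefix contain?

Eliminate → and ↔ using ¬ and ∨.
  (forall s. B(s,s)) & (~(forall v. forall t. (~B(t,t) | B(v,v))) | (exists x. B(x,x)))
Push ¬ through the quantifiers and connectives to reach negation normal form:
  (forall s. B(s,s)) & ((exists v. exists t. (B(t,t) & ~B(v,v))) | (exists x. B(x,x)))
Extract every quantifier outward, since the variables are now distinct and don't occur free across branches:
  forall s. exists v. exists t. exists x. (B(s,s) & (B(t,t) & ~B(v,v) | B(x,x)))
The prefix is forall s exists v exists t exists x: 1 universal, 3 existential.

1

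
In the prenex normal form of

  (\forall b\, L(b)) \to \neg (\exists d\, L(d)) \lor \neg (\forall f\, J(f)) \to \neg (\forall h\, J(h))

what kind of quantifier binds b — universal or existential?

Rewrite implications/biconditionals: A → B as ¬A ∨ B.
  \neg (\forall b\, L(b)) \lor \neg (\neg (\exists d\, L(d)) \lor \neg (\forall f\, J(f))) \lor \neg (\forall h\, J(h))
Push ¬ through the quantifiers and connectives to reach negation normal form:
  (\exists b\, \neg L(b)) \lor (\exists d\, L(d)) \land (\forall f\, J(f)) \lor (\exists h\, \neg J(h))
All bound variables are already distinct, so no renaming is needed.
Pull the quantifiers to the front (each side's bound variable is not free in the other side):
  \exists b\, \exists d\, \forall f\, \exists h\, (\neg L(b) \lor L(d) \land J(f) \lor \neg J(h))
The quantifier \forall b sits under an odd number of negations (counting the antecedent side of each →), so it flips to \exists b.

existential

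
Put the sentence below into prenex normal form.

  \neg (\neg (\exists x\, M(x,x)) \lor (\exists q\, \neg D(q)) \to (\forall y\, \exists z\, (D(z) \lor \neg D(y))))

Rewrite implications/biconditionals: A → B as ¬A ∨ B.
  \neg (\neg (\neg (\exists x\, M(x,x)) \lor (\exists q\, \neg D(q))) \lor (\forall y\, \exists z\, (D(z) \lor \neg D(y))))
Move each ¬ inward, flipping quantifiers it crosses:
  ((\forall x\, \neg M(x,x)) \lor (\exists q\, \neg D(q))) \land (\exists y\, \forall z\, (\neg D(z) \land D(y)))
All bound variables are already distinct, so no renaming is needed.
Finally move all quantifiers to the prefix:
  \forall x\, \exists q\, \exists y\, \forall z\, ((\neg M(x,x) \lor \neg D(q)) \land \neg D(z) \land D(y))

\forall x\, \exists q\, \exists y\, \forall z\, ((\neg M(x,x) \lor \neg D(q)) \land \neg D(z) \land D(y))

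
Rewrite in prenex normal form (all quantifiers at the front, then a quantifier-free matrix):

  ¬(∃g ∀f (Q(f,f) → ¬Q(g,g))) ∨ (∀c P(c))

∀g ∃f ∀c (Q(f,f) ∧ Q(g,g) ∨ P(c))

Eliminate → and ↔ using ¬ and ∨.
  ¬(∃g ∀f (¬Q(f,f) ∨ ¬Q(g,g))) ∨ (∀c P(c))
Move each ¬ inward, flipping quantifiers it crosses:
  (∀g ∃f (Q(f,f) ∧ Q(g,g))) ∨ (∀c P(c))
All bound variables are already distinct, so no renaming is needed.
Extract every quantifier outward, since the variables are now distinct and don't occur free across branches:
  ∀g ∃f ∀c (Q(f,f) ∧ Q(g,g) ∨ P(c))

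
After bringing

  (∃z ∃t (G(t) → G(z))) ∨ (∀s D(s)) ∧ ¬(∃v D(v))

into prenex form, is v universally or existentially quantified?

universal

First replace A → B with ¬A ∨ B.
  (∃z ∃t (¬G(t) ∨ G(z))) ∨ (∀s D(s)) ∧ ¬(∃v D(v))
Push ¬ through the quantifiers and connectives to reach negation normal form:
  (∃z ∃t (¬G(t) ∨ G(z))) ∨ (∀s D(s)) ∧ (∀v ¬D(v))
All bound variables are already distinct, so no renaming is needed.
Extract every quantifier outward, since the variables are now distinct and don't occur free across branches:
  ∃z ∃t ∀s ∀v (¬G(t) ∨ G(z) ∨ D(s) ∧ ¬D(v))
The quantifier ∃v sits under an odd number of negations (counting the antecedent side of each →), so it flips to ∀v.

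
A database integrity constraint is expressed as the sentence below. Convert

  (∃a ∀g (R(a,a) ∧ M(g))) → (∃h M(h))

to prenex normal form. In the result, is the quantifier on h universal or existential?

existential

Rewrite implications/biconditionals: A → B as ¬A ∨ B.
  ¬(∃a ∀g (R(a,a) ∧ M(g))) ∨ (∃h M(h))
Move each ¬ inward, flipping quantifiers it crosses:
  (∀a ∃g (¬R(a,a) ∨ ¬M(g))) ∨ (∃h M(h))
All bound variables are already distinct, so no renaming is needed.
Extract every quantifier outward, since the variables are now distinct and don't occur free across branches:
  ∀a ∃g ∃h (¬R(a,a) ∨ ¬M(g) ∨ M(h))
The quantifier ∃h sits under an even number of negations (counting the antecedent side of each →), so it remains existential.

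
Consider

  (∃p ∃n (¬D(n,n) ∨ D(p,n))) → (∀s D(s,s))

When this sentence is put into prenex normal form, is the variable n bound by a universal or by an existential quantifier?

universal

Rewrite implications/biconditionals: A → B as ¬A ∨ B.
  ¬(∃p ∃n (¬D(n,n) ∨ D(p,n))) ∨ (∀s D(s,s))
Drive negations inward (¬∀x A ≡ ∃x ¬A, ¬∃x A ≡ ∀x ¬A, De Morgan for ∧/∨):
  (∀p ∀n (D(n,n) ∧ ¬D(p,n))) ∨ (∀s D(s,s))
All bound variables are already distinct, so no renaming is needed.
Pull the quantifiers to the front (each side's bound variable is not free in the other side):
  ∀p ∀n ∀s (D(n,n) ∧ ¬D(p,n) ∨ D(s,s))
The quantifier ∃n sits under an odd number of negations (counting the antecedent side of each →), so it flips to ∀n.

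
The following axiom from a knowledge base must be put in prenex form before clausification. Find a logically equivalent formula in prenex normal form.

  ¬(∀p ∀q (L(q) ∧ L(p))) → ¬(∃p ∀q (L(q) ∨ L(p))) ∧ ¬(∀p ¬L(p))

∀p ∀q ∀w1 ∃s ∃c (L(q) ∧ L(p) ∨ ¬L(s) ∧ ¬L(w1) ∧ L(c))

First replace A → B with ¬A ∨ B.
  ¬¬(∀p ∀q (L(q) ∧ L(p))) ∨ ¬(∃p ∀q (L(q) ∨ L(p))) ∧ ¬(∀p ¬L(p))
Move each ¬ inward, flipping quantifiers it crosses:
  (∀p ∀q (L(q) ∧ L(p))) ∨ (∀p ∃q (¬L(q) ∧ ¬L(p))) ∧ (∃p L(p))
Give each quantifier a distinct variable: p↦w1, q↦s, p↦c.
  (∀p ∀q (L(q) ∧ L(p))) ∨ (∀w1 ∃s (¬L(s) ∧ ¬L(w1))) ∧ (∃c L(c))
Finally move all quantifiers to the prefix:
  ∀p ∀q ∀w1 ∃s ∃c (L(q) ∧ L(p) ∨ ¬L(s) ∧ ¬L(w1) ∧ L(c))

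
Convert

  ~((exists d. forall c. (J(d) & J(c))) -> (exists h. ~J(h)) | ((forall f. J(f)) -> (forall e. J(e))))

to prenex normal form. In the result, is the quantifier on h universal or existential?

universal

First replace A → B with ¬A ∨ B.
  ~(~(exists d. forall c. (J(d) & J(c))) | (exists h. ~J(h)) | ~(forall f. J(f)) | (forall e. J(e)))
Move each ¬ inward, flipping quantifiers it crosses:
  (exists d. forall c. (J(d) & J(c))) & (forall h. J(h)) & (forall f. J(f)) & (exists e. ~J(e))
Extract every quantifier outward, since the variables are now distinct and don't occur free across branches:
  exists d. forall c. forall h. forall f. exists e. (J(d) & J(c) & J(h) & J(f) & ~J(e))
The quantifier exists h sits under an odd number of negations (counting the antecedent side of each →), so it flips to forall h.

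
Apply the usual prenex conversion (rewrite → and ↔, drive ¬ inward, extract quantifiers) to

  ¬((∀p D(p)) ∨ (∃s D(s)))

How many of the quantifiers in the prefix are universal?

1

Push ¬ through the quantifiers and connectives to reach negation normal form:
  (∃p ¬D(p)) ∧ (∀s ¬D(s))
Extract every quantifier outward, since the variables are now distinct and don't occur free across branches:
  ∃p ∀s (¬D(p) ∧ ¬D(s))
The prefix is ∃p ∀s: 1 universal, 1 existential.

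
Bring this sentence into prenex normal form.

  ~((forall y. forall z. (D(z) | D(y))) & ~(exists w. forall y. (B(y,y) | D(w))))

exists y. exists z. exists w. forall y1. (~D(z) & ~D(y) | B(y1,y1) | D(w))

Drive negations inward (¬∀x A ≡ ∃x ¬A, ¬∃x A ≡ ∀x ¬A, De Morgan for ∧/∨):
  (exists y. exists z. (~D(z) & ~D(y))) | (exists w. forall y. (B(y,y) | D(w)))
Standardize variables apart so no two quantifiers bind the same name: y↦y1.
  (exists y. exists z. (~D(z) & ~D(y))) | (exists w. forall y1. (B(y1,y1) | D(w)))
Pull the quantifiers to the front (each side's bound variable is not free in the other side):
  exists y. exists z. exists w. forall y1. (~D(z) & ~D(y) | B(y1,y1) | D(w))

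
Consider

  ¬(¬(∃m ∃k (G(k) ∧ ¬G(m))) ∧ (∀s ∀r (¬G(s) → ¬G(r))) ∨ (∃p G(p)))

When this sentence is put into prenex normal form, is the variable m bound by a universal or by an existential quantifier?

First replace A → B with ¬A ∨ B.
  ¬(¬(∃m ∃k (G(k) ∧ ¬G(m))) ∧ (∀s ∀r (¬¬G(s) ∨ ¬G(r))) ∨ (∃p G(p)))
Drive negations inward (¬∀x A ≡ ∃x ¬A, ¬∃x A ≡ ∀x ¬A, De Morgan for ∧/∨):
  ((∃m ∃k (G(k) ∧ ¬G(m))) ∨ (∃s ∃r (¬G(s) ∧ G(r)))) ∧ (∀p ¬G(p))
All bound variables are already distinct, so no renaming is needed.
Finally move all quantifiers to the prefix:
  ∃m ∃k ∃s ∃r ∀p ((G(k) ∧ ¬G(m) ∨ ¬G(s) ∧ G(r)) ∧ ¬G(p))
The quantifier ∃m sits under an even number of negations (counting the antecedent side of each →), so it remains existential.

existential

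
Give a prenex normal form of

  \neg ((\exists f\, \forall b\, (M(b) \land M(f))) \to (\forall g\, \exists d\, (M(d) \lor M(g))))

Eliminate → and ↔ using ¬ and ∨.
  \neg (\neg (\exists f\, \forall b\, (M(b) \land M(f))) \lor (\forall g\, \exists d\, (M(d) \lor M(g))))
Move each ¬ inward, flipping quantifiers it crosses:
  (\exists f\, \forall b\, (M(b) \land M(f))) \land (\exists g\, \forall d\, (\neg M(d) \land \neg M(g)))
All bound variables are already distinct, so no renaming is needed.
Extract every quantifier outward, since the variables are now distinct and don't occur free across branches:
  \exists f\, \forall b\, \exists g\, \forall d\, (M(b) \land M(f) \land \neg M(d) \land \neg M(g))

\exists f\, \forall b\, \exists g\, \forall d\, (M(b) \land M(f) \land \neg M(d) \land \neg M(g))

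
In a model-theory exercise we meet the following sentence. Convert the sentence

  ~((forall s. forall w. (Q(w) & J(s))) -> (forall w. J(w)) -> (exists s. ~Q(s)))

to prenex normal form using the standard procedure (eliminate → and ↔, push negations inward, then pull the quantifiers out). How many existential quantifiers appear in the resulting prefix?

Rewrite implications/biconditionals: A → B as ¬A ∨ B.
  ~(~(forall s. forall w. (Q(w) & J(s))) | ~(forall w. J(w)) | (exists s. ~Q(s)))
Push ¬ through the quantifiers and connectives to reach negation normal form:
  (forall s. forall w. (Q(w) & J(s))) & (forall w. J(w)) & (forall s. Q(s))
Rename bound variables to avoid capture: w↦r, s↦u1.
  (forall s. forall w. (Q(w) & J(s))) & (forall r. J(r)) & (forall u1. Q(u1))
Pull the quantifiers to the front (each side's bound variable is not free in the other side):
  forall s. forall w. forall r. forall u1. (Q(w) & J(s) & J(r) & Q(u1))
The prefix is forall s forall w forall r forall u1: 4 universal, 0 existential.

0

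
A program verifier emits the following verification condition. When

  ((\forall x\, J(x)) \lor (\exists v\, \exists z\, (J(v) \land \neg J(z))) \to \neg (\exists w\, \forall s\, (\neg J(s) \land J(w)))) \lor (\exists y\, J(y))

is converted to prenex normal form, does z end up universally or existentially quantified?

universal

Rewrite implications/biconditionals: A → B as ¬A ∨ B.
  \neg ((\forall x\, J(x)) \lor (\exists v\, \exists z\, (J(v) \land \neg J(z)))) \lor \neg (\exists w\, \forall s\, (\neg J(s) \land J(w))) \lor (\exists y\, J(y))
Move each ¬ inward, flipping quantifiers it crosses:
  (\exists x\, \neg J(x)) \land (\forall v\, \forall z\, (\neg J(v) \lor J(z))) \lor (\forall w\, \exists s\, (J(s) \lor \neg J(w))) \lor (\exists y\, J(y))
All bound variables are already distinct, so no renaming is needed.
Extract every quantifier outward, since the variables are now distinct and don't occur free across branches:
  \exists x\, \forall v\, \forall z\, \forall w\, \exists s\, \exists y\, (\neg J(x) \land (\neg J(v) \lor J(z)) \lor J(s) \lor \neg J(w) \lor J(y))
The quantifier \exists z sits under an odd number of negations (counting the antecedent side of each →), so it flips to \forall z.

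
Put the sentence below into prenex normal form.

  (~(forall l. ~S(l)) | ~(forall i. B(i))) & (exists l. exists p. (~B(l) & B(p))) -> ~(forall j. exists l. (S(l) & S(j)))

First replace A → B with ¬A ∨ B.
  ~((~(forall l. ~S(l)) | ~(forall i. B(i))) & (exists l. exists p. (~B(l) & B(p)))) | ~(forall j. exists l. (S(l) & S(j)))
Drive negations inward (¬∀x A ≡ ∃x ¬A, ¬∃x A ≡ ∀x ¬A, De Morgan for ∧/∨):
  (forall l. ~S(l)) & (forall i. B(i)) | (forall l. forall p. (B(l) | ~B(p))) | (exists j. forall l. (~S(l) | ~S(j)))
Give each quantifier a distinct variable: l↦y1, l↦z.
  (forall l. ~S(l)) & (forall i. B(i)) | (forall y1. forall p. (B(y1) | ~B(p))) | (exists j. forall z. (~S(z) | ~S(j)))
Extract every quantifier outward, since the variables are now distinct and don't occur free across branches:
  forall l. forall i. forall y1. forall p. exists j. forall z. (~S(l) & B(i) | B(y1) | ~B(p) | ~S(z) | ~S(j))

forall l. forall i. forall y1. forall p. exists j. forall z. (~S(l) & B(i) | B(y1) | ~B(p) | ~S(z) | ~S(j))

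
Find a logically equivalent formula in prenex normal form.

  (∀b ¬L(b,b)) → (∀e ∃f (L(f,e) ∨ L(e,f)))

First replace A → B with ¬A ∨ B.
  ¬(∀b ¬L(b,b)) ∨ (∀e ∃f (L(f,e) ∨ L(e,f)))
Move each ¬ inward, flipping quantifiers it crosses:
  (∃b L(b,b)) ∨ (∀e ∃f (L(f,e) ∨ L(e,f)))
All bound variables are already distinct, so no renaming is needed.
Pull the quantifiers to the front (each side's bound variable is not free in the other side):
  ∃b ∀e ∃f (L(b,b) ∨ L(f,e) ∨ L(e,f))

∃b ∀e ∃f (L(b,b) ∨ L(f,e) ∨ L(e,f))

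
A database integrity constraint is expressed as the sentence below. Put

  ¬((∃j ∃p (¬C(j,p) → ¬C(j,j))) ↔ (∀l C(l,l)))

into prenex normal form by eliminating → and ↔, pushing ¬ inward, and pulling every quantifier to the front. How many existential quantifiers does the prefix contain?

3

First replace A → B with ¬A ∨ B; A ↔ B as (¬A ∨ B) ∧ (¬B ∨ A).
  ¬((¬(∃j ∃p (¬¬C(j,p) ∨ ¬C(j,j))) ∨ (∀l C(l,l))) ∧ (¬(∀l C(l,l)) ∨ (∃j ∃p (¬¬C(j,p) ∨ ¬C(j,j)))))
Move each ¬ inward, flipping quantifiers it crosses:
  (∃j ∃p (C(j,p) ∨ ¬C(j,j))) ∧ (∃l ¬C(l,l)) ∨ (∀l C(l,l)) ∧ (∀j ∀p (¬C(j,p) ∧ C(j,j)))
Standardize variables apart so no two quantifiers bind the same name: l↦u1, j↦y1, p↦v.
  (∃j ∃p (C(j,p) ∨ ¬C(j,j))) ∧ (∃l ¬C(l,l)) ∨ (∀u1 C(u1,u1)) ∧ (∀y1 ∀v (¬C(y1,v) ∧ C(y1,y1)))
Pull the quantifiers to the front (each side's bound variable is not free in the other side):
  ∃j ∃p ∃l ∀u1 ∀y1 ∀v ((C(j,p) ∨ ¬C(j,j)) ∧ ¬C(l,l) ∨ C(u1,u1) ∧ ¬C(y1,v) ∧ C(y1,y1))
The prefix is ∃j ∃p ∃l ∀u1 ∀y1 ∀v: 3 universal, 3 existential.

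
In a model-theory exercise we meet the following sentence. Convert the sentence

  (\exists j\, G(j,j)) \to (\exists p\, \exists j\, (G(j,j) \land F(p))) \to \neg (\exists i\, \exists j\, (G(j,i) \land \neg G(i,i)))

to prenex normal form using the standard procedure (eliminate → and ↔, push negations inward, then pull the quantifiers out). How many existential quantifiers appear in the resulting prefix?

0

Rewrite implications/biconditionals: A → B as ¬A ∨ B.
  \neg (\exists j\, G(j,j)) \lor \neg (\exists p\, \exists j\, (G(j,j) \land F(p))) \lor \neg (\exists i\, \exists j\, (G(j,i) \land \neg G(i,i)))
Drive negations inward (¬∀x A ≡ ∃x ¬A, ¬∃x A ≡ ∀x ¬A, De Morgan for ∧/∨):
  (\forall j\, \neg G(j,j)) \lor (\forall p\, \forall j\, (\neg G(j,j) \lor \neg F(p))) \lor (\forall i\, \forall j\, (\neg G(j,i) \lor G(i,i)))
Give each quantifier a distinct variable: j↦z1, j↦u1.
  (\forall j\, \neg G(j,j)) \lor (\forall p\, \forall z1\, (\neg G(z1,z1) \lor \neg F(p))) \lor (\forall i\, \forall u1\, (\neg G(u1,i) \lor G(i,i)))
Pull the quantifiers to the front (each side's bound variable is not free in the other side):
  \forall j\, \forall p\, \forall z1\, \forall i\, \forall u1\, (\neg G(j,j) \lor \neg G(z1,z1) \lor \neg F(p) \lor \neg G(u1,i) \lor G(i,i))
The prefix is \forall j \forall p \forall z1 \forall i \forall u1: 5 universal, 0 existential.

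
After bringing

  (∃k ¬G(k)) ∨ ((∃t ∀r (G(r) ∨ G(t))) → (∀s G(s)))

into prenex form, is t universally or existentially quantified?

universal

First replace A → B with ¬A ∨ B.
  (∃k ¬G(k)) ∨ ¬(∃t ∀r (G(r) ∨ G(t))) ∨ (∀s G(s))
Move each ¬ inward, flipping quantifiers it crosses:
  (∃k ¬G(k)) ∨ (∀t ∃r (¬G(r) ∧ ¬G(t))) ∨ (∀s G(s))
All bound variables are already distinct, so no renaming is needed.
Finally move all quantifiers to the prefix:
  ∃k ∀t ∃r ∀s (¬G(k) ∨ ¬G(r) ∧ ¬G(t) ∨ G(s))
The quantifier ∃t sits under an odd number of negations (counting the antecedent side of each →), so it flips to ∀t.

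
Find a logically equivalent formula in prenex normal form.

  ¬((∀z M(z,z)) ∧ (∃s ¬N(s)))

∃z ∀s (¬M(z,z) ∨ N(s))

Move each ¬ inward, flipping quantifiers it crosses:
  (∃z ¬M(z,z)) ∨ (∀s N(s))
All bound variables are already distinct, so no renaming is needed.
Finally move all quantifiers to the prefix:
  ∃z ∀s (¬M(z,z) ∨ N(s))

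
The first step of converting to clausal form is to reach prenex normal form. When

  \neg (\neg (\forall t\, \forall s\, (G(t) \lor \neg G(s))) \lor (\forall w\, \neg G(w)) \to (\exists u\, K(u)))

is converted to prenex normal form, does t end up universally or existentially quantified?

Eliminate → and ↔ using ¬ and ∨.
  \neg (\neg (\neg (\forall t\, \forall s\, (G(t) \lor \neg G(s))) \lor (\forall w\, \neg G(w))) \lor (\exists u\, K(u)))
Drive negations inward (¬∀x A ≡ ∃x ¬A, ¬∃x A ≡ ∀x ¬A, De Morgan for ∧/∨):
  ((\exists t\, \exists s\, (\neg G(t) \land G(s))) \lor (\forall w\, \neg G(w))) \land (\forall u\, \neg K(u))
All bound variables are already distinct, so no renaming is needed.
Pull the quantifiers to the front (each side's bound variable is not free in the other side):
  \exists t\, \exists s\, \forall w\, \forall u\, ((\neg G(t) \land G(s) \lor \neg G(w)) \land \neg K(u))
The quantifier \forall t sits under an odd number of negations (counting the antecedent side of each →), so it flips to \exists t.

existential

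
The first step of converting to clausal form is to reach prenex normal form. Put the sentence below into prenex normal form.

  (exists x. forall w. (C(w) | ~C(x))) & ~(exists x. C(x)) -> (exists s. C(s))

forall x. exists w. exists v. exists s. (~C(w) & C(x) | C(v) | C(s))

First replace A → B with ¬A ∨ B.
  ~((exists x. forall w. (C(w) | ~C(x))) & ~(exists x. C(x))) | (exists s. C(s))
Move each ¬ inward, flipping quantifiers it crosses:
  (forall x. exists w. (~C(w) & C(x))) | (exists x. C(x)) | (exists s. C(s))
Rename bound variables to avoid capture: x↦v.
  (forall x. exists w. (~C(w) & C(x))) | (exists v. C(v)) | (exists s. C(s))
Extract every quantifier outward, since the variables are now distinct and don't occur free across branches:
  forall x. exists w. exists v. exists s. (~C(w) & C(x) | C(v) | C(s))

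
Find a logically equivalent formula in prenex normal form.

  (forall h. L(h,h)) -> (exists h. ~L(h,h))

exists h. exists c. (~L(h,h) | ~L(c,c))

Rewrite implications/biconditionals: A → B as ¬A ∨ B.
  ~(forall h. L(h,h)) | (exists h. ~L(h,h))
Drive negations inward (¬∀x A ≡ ∃x ¬A, ¬∃x A ≡ ∀x ¬A, De Morgan for ∧/∨):
  (exists h. ~L(h,h)) | (exists h. ~L(h,h))
Standardize variables apart so no two quantifiers bind the same name: h↦c.
  (exists h. ~L(h,h)) | (exists c. ~L(c,c))
Extract every quantifier outward, since the variables are now distinct and don't occur free across branches:
  exists h. exists c. (~L(h,h) | ~L(c,c))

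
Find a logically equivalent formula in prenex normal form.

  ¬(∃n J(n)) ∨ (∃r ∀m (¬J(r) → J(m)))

Rewrite implications/biconditionals: A → B as ¬A ∨ B.
  ¬(∃n J(n)) ∨ (∃r ∀m (¬¬J(r) ∨ J(m)))
Drive negations inward (¬∀x A ≡ ∃x ¬A, ¬∃x A ≡ ∀x ¬A, De Morgan for ∧/∨):
  (∀n ¬J(n)) ∨ (∃r ∀m (J(r) ∨ J(m)))
All bound variables are already distinct, so no renaming is needed.
Finally move all quantifiers to the prefix:
  ∀n ∃r ∀m (¬J(n) ∨ J(r) ∨ J(m))

∀n ∃r ∀m (¬J(n) ∨ J(r) ∨ J(m))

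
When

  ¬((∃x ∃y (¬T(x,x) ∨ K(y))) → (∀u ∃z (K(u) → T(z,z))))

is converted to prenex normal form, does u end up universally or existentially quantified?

existential

First replace A → B with ¬A ∨ B.
  ¬(¬(∃x ∃y (¬T(x,x) ∨ K(y))) ∨ (∀u ∃z (¬K(u) ∨ T(z,z))))
Drive negations inward (¬∀x A ≡ ∃x ¬A, ¬∃x A ≡ ∀x ¬A, De Morgan for ∧/∨):
  (∃x ∃y (¬T(x,x) ∨ K(y))) ∧ (∃u ∀z (K(u) ∧ ¬T(z,z)))
All bound variables are already distinct, so no renaming is needed.
Extract every quantifier outward, since the variables are now distinct and don't occur free across branches:
  ∃x ∃y ∃u ∀z ((¬T(x,x) ∨ K(y)) ∧ K(u) ∧ ¬T(z,z))
The quantifier ∀u sits under an odd number of negations (counting the antecedent side of each →), so it flips to ∃u.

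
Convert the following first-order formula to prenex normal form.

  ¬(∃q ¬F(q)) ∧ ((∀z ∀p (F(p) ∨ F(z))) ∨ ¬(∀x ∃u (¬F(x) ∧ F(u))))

Drive negations inward (¬∀x A ≡ ∃x ¬A, ¬∃x A ≡ ∀x ¬A, De Morgan for ∧/∨):
  (∀q F(q)) ∧ ((∀z ∀p (F(p) ∨ F(z))) ∨ (∃x ∀u (F(x) ∨ ¬F(u))))
Pull the quantifiers to the front (each side's bound variable is not free in the other side):
  ∀q ∀z ∀p ∃x ∀u (F(q) ∧ (F(p) ∨ F(z) ∨ F(x) ∨ ¬F(u)))

∀q ∀z ∀p ∃x ∀u (F(q) ∧ (F(p) ∨ F(z) ∨ F(x) ∨ ¬F(u)))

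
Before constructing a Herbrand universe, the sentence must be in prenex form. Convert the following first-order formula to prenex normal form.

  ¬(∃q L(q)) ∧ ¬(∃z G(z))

Drive negations inward (¬∀x A ≡ ∃x ¬A, ¬∃x A ≡ ∀x ¬A, De Morgan for ∧/∨):
  (∀q ¬L(q)) ∧ (∀z ¬G(z))
Extract every quantifier outward, since the variables are now distinct and don't occur free across branches:
  ∀q ∀z (¬L(q) ∧ ¬G(z))

∀q ∀z (¬L(q) ∧ ¬G(z))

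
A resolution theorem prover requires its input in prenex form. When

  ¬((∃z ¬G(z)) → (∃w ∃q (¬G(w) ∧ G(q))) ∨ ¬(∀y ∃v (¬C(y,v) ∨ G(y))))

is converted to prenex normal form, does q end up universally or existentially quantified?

Rewrite implications/biconditionals: A → B as ¬A ∨ B.
  ¬(¬(∃z ¬G(z)) ∨ (∃w ∃q (¬G(w) ∧ G(q))) ∨ ¬(∀y ∃v (¬C(y,v) ∨ G(y))))
Drive negations inward (¬∀x A ≡ ∃x ¬A, ¬∃x A ≡ ∀x ¬A, De Morgan for ∧/∨):
  (∃z ¬G(z)) ∧ (∀w ∀q (G(w) ∨ ¬G(q))) ∧ (∀y ∃v (¬C(y,v) ∨ G(y)))
Finally move all quantifiers to the prefix:
  ∃z ∀w ∀q ∀y ∃v (¬G(z) ∧ (G(w) ∨ ¬G(q)) ∧ (¬C(y,v) ∨ G(y)))
The quantifier ∃q sits under an odd number of negations (counting the antecedent side of each →), so it flips to ∀q.

universal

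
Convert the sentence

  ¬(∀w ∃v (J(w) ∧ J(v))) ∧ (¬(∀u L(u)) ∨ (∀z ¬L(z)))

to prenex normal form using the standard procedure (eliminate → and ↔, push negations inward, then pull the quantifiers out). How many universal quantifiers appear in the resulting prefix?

2

Move each ¬ inward, flipping quantifiers it crosses:
  (∃w ∀v (¬J(w) ∨ ¬J(v))) ∧ ((∃u ¬L(u)) ∨ (∀z ¬L(z)))
Extract every quantifier outward, since the variables are now distinct and don't occur free across branches:
  ∃w ∀v ∃u ∀z ((¬J(w) ∨ ¬J(v)) ∧ (¬L(u) ∨ ¬L(z)))
The prefix is ∃w ∀v ∃u ∀z: 2 universal, 2 existential.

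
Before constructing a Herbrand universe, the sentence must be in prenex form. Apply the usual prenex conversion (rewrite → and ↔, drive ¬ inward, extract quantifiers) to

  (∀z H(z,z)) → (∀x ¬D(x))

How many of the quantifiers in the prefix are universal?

First replace A → B with ¬A ∨ B.
  ¬(∀z H(z,z)) ∨ (∀x ¬D(x))
Drive negations inward (¬∀x A ≡ ∃x ¬A, ¬∃x A ≡ ∀x ¬A, De Morgan for ∧/∨):
  (∃z ¬H(z,z)) ∨ (∀x ¬D(x))
All bound variables are already distinct, so no renaming is needed.
Pull the quantifiers to the front (each side's bound variable is not free in the other side):
  ∃z ∀x (¬H(z,z) ∨ ¬D(x))
The prefix is ∃z ∀x: 1 universal, 1 existential.

1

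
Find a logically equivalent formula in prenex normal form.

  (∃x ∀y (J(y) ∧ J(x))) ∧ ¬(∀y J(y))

∃x ∀y ∃x1 (J(y) ∧ J(x) ∧ ¬J(x1))

Drive negations inward (¬∀x A ≡ ∃x ¬A, ¬∃x A ≡ ∀x ¬A, De Morgan for ∧/∨):
  (∃x ∀y (J(y) ∧ J(x))) ∧ (∃y ¬J(y))
Standardize variables apart so no two quantifiers bind the same name: y↦x1.
  (∃x ∀y (J(y) ∧ J(x))) ∧ (∃x1 ¬J(x1))
Pull the quantifiers to the front (each side's bound variable is not free in the other side):
  ∃x ∀y ∃x1 (J(y) ∧ J(x) ∧ ¬J(x1))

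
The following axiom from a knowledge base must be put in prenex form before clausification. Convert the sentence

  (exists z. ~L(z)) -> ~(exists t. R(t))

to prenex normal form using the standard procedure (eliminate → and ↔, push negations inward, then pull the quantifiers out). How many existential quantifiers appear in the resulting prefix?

Rewrite implications/biconditionals: A → B as ¬A ∨ B.
  ~(exists z. ~L(z)) | ~(exists t. R(t))
Push ¬ through the quantifiers and connectives to reach negation normal form:
  (forall z. L(z)) | (forall t. ~R(t))
All bound variables are already distinct, so no renaming is needed.
Finally move all quantifiers to the prefix:
  forall z. forall t. (L(z) | ~R(t))
The prefix is forall z forall t: 2 universal, 0 existential.

0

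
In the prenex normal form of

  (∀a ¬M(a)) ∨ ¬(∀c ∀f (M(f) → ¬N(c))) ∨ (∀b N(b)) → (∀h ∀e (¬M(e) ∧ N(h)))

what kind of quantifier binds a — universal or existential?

existential

Rewrite implications/biconditionals: A → B as ¬A ∨ B.
  ¬((∀a ¬M(a)) ∨ ¬(∀c ∀f (¬M(f) ∨ ¬N(c))) ∨ (∀b N(b))) ∨ (∀h ∀e (¬M(e) ∧ N(h)))
Push ¬ through the quantifiers and connectives to reach negation normal form:
  (∃a M(a)) ∧ (∀c ∀f (¬M(f) ∨ ¬N(c))) ∧ (∃b ¬N(b)) ∨ (∀h ∀e (¬M(e) ∧ N(h)))
All bound variables are already distinct, so no renaming is needed.
Pull the quantifiers to the front (each side's bound variable is not free in the other side):
  ∃a ∀c ∀f ∃b ∀h ∀e (M(a) ∧ (¬M(f) ∨ ¬N(c)) ∧ ¬N(b) ∨ ¬M(e) ∧ N(h))
The quantifier ∀a sits under an odd number of negations (counting the antecedent side of each →), so it flips to ∃a.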